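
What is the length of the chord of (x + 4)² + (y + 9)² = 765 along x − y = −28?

Express y = x + 28 and substitute into the circle:
2x² + 82x + 620 = 0  ⟹  x² + 41x + 310 = 0
x = −10 or x = −31, giving (−10, 18) and (−31, −3).
|(−10, 18) − (−31, −3)| = √((21)² + (21)²) = 21√2.

21√2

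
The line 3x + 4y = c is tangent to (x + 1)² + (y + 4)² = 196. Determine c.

Tangency holds when the distance from the centre (−1, −4) to the line equals the radius 14:
|3·(−1) + 4·(−4) − c| / √25 = 14
|c − (−19)| = 14·5, so c = 51 or c = −89.

c = −89 or c = 51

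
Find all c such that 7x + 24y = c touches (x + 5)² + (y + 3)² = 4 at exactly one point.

c = −157 or c = −57

For a tangent, require d(centre, line) = r = 2.
|7·(−5) + 24·(−3) − c| / √625 = 2
|c − (−107)| = 2·25, so c = −57 or c = −157.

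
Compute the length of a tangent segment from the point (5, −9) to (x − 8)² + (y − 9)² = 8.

5√13

Centre (8, 9), r² = 8. |PO|² = (−3)² + (−18)² = 333.
Power of the point: PT² = |PO|² − r² = 325, so PT = 5√13.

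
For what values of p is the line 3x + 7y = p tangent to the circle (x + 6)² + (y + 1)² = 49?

For a tangent, require d(centre, line) = r = 7.
|3·(−6) + 7·(−1) − p| / √58 = 7
|p − (−25)| = 7√58.

p = −25 ± 7√58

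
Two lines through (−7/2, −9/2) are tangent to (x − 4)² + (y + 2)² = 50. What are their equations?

A line y − (−9/2) = m(x − (−7/2)) is tangent when its distance from (4, −2) is 5√2:
(15/2m − (5/2))² = 50(m² + 1)
m² − 6m − 7 = 0, so m = 7 or m = −1.
Through (−7/2, −9/2) these give 7x − y = −20 and x + y = −8.

7x − y = −20 and x + y = −8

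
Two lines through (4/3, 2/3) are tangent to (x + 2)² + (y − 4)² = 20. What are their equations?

x − 2y = 0 and 2x − y = 2

Let a tangent through (4/3, 2/3) have slope m. Its distance from (−2, 4) must equal 2√5:
(−10/3m − (10/3))² = 20(m² + 1)
2m² − 5m + 2 = 0, so m = 1/2 or m = 2.
Through (4/3, 2/3) these give x − 2y = 0 and 2x − y = 2.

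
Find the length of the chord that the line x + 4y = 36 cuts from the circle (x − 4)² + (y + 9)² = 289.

From the line, y = (36 − x)/4. Substituting:
17x² − 272x + 816 = 0  ⟹  x² − 16x + 48 = 0
x = 12 or x = 4, giving (12, 6) and (4, 8).
Chord length = distance between (12, 6) and (4, 8) = √68 = 2√17.

2√17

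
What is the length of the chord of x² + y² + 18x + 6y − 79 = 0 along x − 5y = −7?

5√26

Substitute y = (7 + x)/5:
26x² + 494x − 1716 = 0  ⟹  x² + 19x − 66 = 0
x = 3 or x = −22, giving (3, 2) and (−22, −3).
Chord length = distance between (3, 2) and (−22, −3) = √650 = 5√26.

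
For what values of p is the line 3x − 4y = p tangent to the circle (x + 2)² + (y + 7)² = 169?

The line touches the circle iff its distance from (−2, −7) is 13:
|3·(−2) − 4·(−7) − p| / √25 = 13
|p − (22)| = 13·5, so p = 87 or p = −43.

p = −43 or p = 87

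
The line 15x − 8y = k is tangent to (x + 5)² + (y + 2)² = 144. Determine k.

The line touches the circle iff its distance from (−5, −2) is 12:
|15·(−5) − 8·(−2) − k| / √289 = 12
|k − (−59)| = 12·17, so k = 145 or k = −263.

k = −263 or k = 145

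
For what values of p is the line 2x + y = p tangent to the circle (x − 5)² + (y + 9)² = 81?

Tangency holds when the distance from the centre (5, −9) to the line equals the radius 9:
|2·5 + 1·(−9) − p| / √5 = 9
|p − (1)| = 9√5.

p = 1 ± 9√5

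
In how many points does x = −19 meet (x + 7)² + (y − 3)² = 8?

0

Substituting the line into the circle gives y² − 6y + 145 = 0.
Discriminant = (−6)² − 4·1·(145) = −544 < 0.
No real roots: the line does not meet the circle.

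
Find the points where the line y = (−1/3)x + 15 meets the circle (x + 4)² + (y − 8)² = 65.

From the line, y = (45 − x)/3. Substituting:
10x² + 30x = 0  ⟹  x² + 3x = 0
x = 0 or x = −3, giving (0, 15) and (−3, 16).

(−3, 16) and (0, 15)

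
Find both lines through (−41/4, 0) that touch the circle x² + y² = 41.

4x + 5y = −41 and 4x − 5y = −41

A line y − (0) = m(x − (−41/4)) is tangent when its distance from (0, 0) is √41:
[m·(41/4) − (0)]² = 41(m² + 1)
25m² − 16 = 0, so m = −4/5 or m = 4/5.
Through (−41/4, 0) these give 4x + 5y = −41 and 4x − 5y = −41.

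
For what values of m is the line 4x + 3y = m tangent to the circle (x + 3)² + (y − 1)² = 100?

m = −59 or m = 41

The line touches the circle iff its distance from (−3, 1) is 10:
|4·(−3) + 3·1 − m| / √25 = 10
|m − (−9)| = 10·5, so m = 41 or m = −59.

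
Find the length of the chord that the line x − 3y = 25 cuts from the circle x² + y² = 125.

5√10

Centre (0, 0), r² = 125. Perpendicular distance d from centre to line = |−25| / √10 = 25/√10.
Half the chord is √(r² − d²) = √(125/2), so the full chord is 5√10.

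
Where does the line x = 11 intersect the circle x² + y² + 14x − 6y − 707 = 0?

The line gives x = 11. Substituting into the circle:
y² − 6y − 432 = 0
y = 24 or y = −18, giving (11, 24) and (11, −18).

(11, −18) and (11, 24)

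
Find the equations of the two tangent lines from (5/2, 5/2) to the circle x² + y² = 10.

3x + y = 10 and x + 3y = 10

Let a tangent through (5/2, 5/2) have slope m. Its distance from (0, 0) must equal √10:
[m·(−5/2) − (−5/2)]² = 10(m² + 1)
3m² + 10m + 3 = 0, so m = −3 or m = −1/3.
With m = −3: 3x + y = 10. With m = −1/3: x + 3y = 10.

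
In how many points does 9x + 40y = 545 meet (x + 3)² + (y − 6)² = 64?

0

Centre (−3, 6), r² = 64. Distance² from centre to line = (−332)²/1681 = 110224/1681.
Since d² > r², the line lies outside the circle.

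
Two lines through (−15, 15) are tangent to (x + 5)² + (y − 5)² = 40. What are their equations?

Write the tangent as mx − y + (15 − m·(−15)) = 0 and set its distance from the centre to 2√10:
(10m − (−10))² = 40(m² + 1)
3m² + 10m + 3 = 0, so m = −3 or m = −1/3.
With m = −3: 3x + y = −30. With m = −1/3: x + 3y = 30.

3x + y = −30 and x + 3y = 30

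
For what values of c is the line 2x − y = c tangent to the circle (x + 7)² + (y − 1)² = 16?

c = −15 ± 4√5

Tangency holds when the distance from the centre (−7, 1) to the line equals the radius 4:
|2·(−7) − 1·1 − c| / √5 = 4
|c − (−15)| = 4√5.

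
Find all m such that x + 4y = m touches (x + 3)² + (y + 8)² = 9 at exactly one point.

m = −35 ± 3√17

The line touches the circle iff its distance from (−3, −8) is 3:
|1·(−3) + 4·(−8) − m| / √17 = 3
|m − (−35)| = 3√17.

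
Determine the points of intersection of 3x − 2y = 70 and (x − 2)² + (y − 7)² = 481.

Substitute y = (−70 + 3x)/2:
13x² − 520x + 5148 = 0  ⟹  x² − 40x + 396 = 0
x = 22 or x = 18, giving (22, −2) and (18, −8).

(18, −8) and (22, −2)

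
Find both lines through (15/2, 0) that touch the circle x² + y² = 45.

2x + y = 15 and 2x − y = 15

Let a tangent through (15/2, 0) have slope m. Its distance from (0, 0) must equal 3√5:
(−15/2m − (0))² = 45(m² + 1)
m² − 4 = 0, so m = −2 or m = 2.
With m = −2: 2x + y = 15. With m = 2: 2x − y = 15.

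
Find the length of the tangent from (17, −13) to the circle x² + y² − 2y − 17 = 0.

Centre (0, 1), r² = 18. |PO|² = (17)² + (−14)² = 485.
Power of the point: PT² = |PO|² − r² = 467, so PT = √467.

√467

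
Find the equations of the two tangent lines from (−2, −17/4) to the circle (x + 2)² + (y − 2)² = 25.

3x − 4y = 11 and 3x + 4y = −23

A line y − (−17/4) = m(x − (−2)) is tangent when its distance from (−2, 2) is 5:
[m·(0) − (25/4)]² = 25(m² + 1)
16m² − 9 = 0, so m = 3/4 or m = −3/4.
With m = 3/4: 3x − 4y = 11. With m = −3/4: 3x + 4y = −23.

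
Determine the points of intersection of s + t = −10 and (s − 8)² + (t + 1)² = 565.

(−15, 5) and (14, −24)

From the line, t = −s − 10. Substituting:
2s² + 2s − 420 = 0  ⟹  s² + s − 210 = 0
s = 14 or s = −15, giving (14, −24) and (−15, 5).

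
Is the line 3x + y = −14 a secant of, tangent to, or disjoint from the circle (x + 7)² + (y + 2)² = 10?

Centre (−7, −2), r² = 10. Distance² from centre to line = (−9)²/10 = 81/10.
Since d² < r², the line cuts the circle twice.

secant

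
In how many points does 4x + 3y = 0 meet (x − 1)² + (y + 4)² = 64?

2

d² = (4·1 + 3·(−4) − (0))²/25 = 64/25; r² = 64.
Since d² < r², the line cuts the circle twice.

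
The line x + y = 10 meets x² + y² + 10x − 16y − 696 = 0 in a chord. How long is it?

From the line, y = −x + 10. Substituting:
2x² + 6x − 756 = 0  ⟹  x² + 3x − 378 = 0
x = 18 or x = −21, giving (18, −8) and (−21, 31).
Chord length = distance between (18, −8) and (−21, 31) = √3042 = 39√2.

39√2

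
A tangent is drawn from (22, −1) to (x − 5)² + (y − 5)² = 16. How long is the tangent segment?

√309

With centre O = (5, 5), |OP|² = 325 and r² = 16.
Power of the point: PT² = |PO|² − r² = 309, so PT = √309.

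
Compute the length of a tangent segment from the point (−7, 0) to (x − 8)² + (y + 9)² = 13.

√293

With centre O = (8, −9), |OP|² = 306 and r² = 13.
Power of the point: PT² = |PO|² − r² = 293, so PT = √293.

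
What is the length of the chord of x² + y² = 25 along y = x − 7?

Centre (0, 0), r² = 25. Perpendicular distance d from centre to line = |−7| / √2 = 7/√2.
Chord = 2√(r² − d²) = 2·√(1/2) = √2.

√2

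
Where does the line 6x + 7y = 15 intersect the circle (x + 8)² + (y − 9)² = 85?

Substitute y = (15 − 6x)/7:
85x² + 1360x + 1275 = 0  ⟹  x² + 16x + 15 = 0
x = −1 or x = −15, giving (−1, 3) and (−15, 15).

(−15, 15) and (−1, 3)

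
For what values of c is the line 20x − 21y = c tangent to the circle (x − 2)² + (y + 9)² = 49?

Tangency holds when the distance from the centre (2, −9) to the line equals the radius 7:
|20·2 − 21·(−9) − c| / √841 = 7
|c − (229)| = 7·29, so c = 432 or c = 26.

c = 26 or c = 432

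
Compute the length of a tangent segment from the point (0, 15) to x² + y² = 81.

The centre is (0, 0) and r = 9. The square of the distance from P to the centre is 0 + 225 = 225.
By the tangent–radius right angle, tangent length = √(|PO|² − r²) = √144 = 12.

12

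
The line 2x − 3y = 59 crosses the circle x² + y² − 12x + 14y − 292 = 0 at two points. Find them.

Express y = (−59 + 2x)/3 and substitute into the circle:
13x² − 260x − 1625 = 0  ⟹  x² − 20x − 125 = 0
x = 25 or x = −5, giving (25, −3) and (−5, −23).

(−5, −23) and (25, −3)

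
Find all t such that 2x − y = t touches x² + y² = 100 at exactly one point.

The line touches the circle iff its distance from (0, 0) is 10:
|2·0 − 1·0 − t| / √5 = 10
|t| = 10√5.

t = ±10√5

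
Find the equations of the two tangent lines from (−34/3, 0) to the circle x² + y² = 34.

3x − 5y = −34 and 3x + 5y = −34

Let a tangent through (−34/3, 0) have slope m. Its distance from (0, 0) must equal √34:
(34/3m − (0))² = 34(m² + 1)
25m² − 9 = 0, so m = 3/5 or m = −3/5.
Through (−34/3, 0) these give 3x − 5y = −34 and 3x + 5y = −34.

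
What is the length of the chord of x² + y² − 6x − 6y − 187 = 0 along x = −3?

The line gives x = −3. Substituting into the circle:
y² − 6y − 160 = 0
y = 16 or y = −10, giving (−3, 16) and (−3, −10).
|(−3, 16) − (−3, −10)| = √((0)² + (26)²) = 26.

26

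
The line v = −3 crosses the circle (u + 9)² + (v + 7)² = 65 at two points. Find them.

(−16, −3) and (−2, −3)

From the line, v = −3. Substituting:
u² + 18u + 32 = 0
u = −2 or u = −16, giving (−2, −3) and (−16, −3).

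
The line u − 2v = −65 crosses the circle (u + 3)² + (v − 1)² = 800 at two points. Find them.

(−23, 21) and (−7, 29)

From the line, v = (65 + u)/2. Substituting:
5u² + 150u + 805 = 0  ⟹  u² + 30u + 161 = 0
u = −7 or u = −23, giving (−7, 29) and (−23, 21).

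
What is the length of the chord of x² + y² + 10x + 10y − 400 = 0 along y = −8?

42

Express y = −8 and substitute into the circle:
x² + 10x − 416 = 0
x = 16 or x = −26, giving (16, −8) and (−26, −8).
Chord length = distance between (16, −8) and (−26, −8) = √1764 = 42.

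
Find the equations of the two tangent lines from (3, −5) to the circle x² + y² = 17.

Write the tangent as mx − y + (−5 − m·(3)) = 0 and set its distance from the centre to √17:
(−3m − (5))² = 17(m² + 1)
4m² − 15m − 4 = 0, so m = −1/4 or m = 4.
Through (3, −5) these give x + 4y = −17 and 4x − y = 17.

x + 4y = −17 and 4x − y = 17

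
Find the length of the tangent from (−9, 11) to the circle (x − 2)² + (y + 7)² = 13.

The centre is (2, −7) and r = √13. The square of the distance from P to the centre is 121 + 324 = 445.
The tangent meets the radius at right angles, so tangent² = |PO|² − r² = 445 − 13 = 432.

12√3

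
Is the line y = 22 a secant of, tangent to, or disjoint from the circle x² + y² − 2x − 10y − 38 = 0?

disjoint

Substituting the line into the circle gives x² − 2x + 226 = 0.
Δ = 4 − 904 = −900.
No real roots: the line does not meet the circle.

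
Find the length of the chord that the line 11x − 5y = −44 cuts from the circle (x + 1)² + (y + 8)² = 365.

3√146

Centre (−1, −8), r² = 365. Perpendicular distance d from centre to line = |73| / √146 = 73/√146.
Half the chord is √(r² − d²) = √(657/2), so the full chord is 3√146.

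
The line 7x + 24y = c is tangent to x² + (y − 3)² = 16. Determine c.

The line touches the circle iff its distance from (0, 3) is 4:
|7·0 + 24·3 − c| / √625 = 4
|c − (72)| = 4·25, so c = 172 or c = −28.

c = −28 or c = 172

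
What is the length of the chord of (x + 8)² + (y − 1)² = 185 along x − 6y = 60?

2√37

Substitute y = (−60 + x)/6:
37x² + 444x = 0  ⟹  x² + 12x = 0
x = 0 or x = −12, giving (0, −10) and (−12, −12).
|(0, −10) − (−12, −12)| = √((12)² + (2)²) = 2√37.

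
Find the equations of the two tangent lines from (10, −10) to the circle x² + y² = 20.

A line y − (−10) = m(x − (10)) is tangent when its distance from (0, 0) is 2√5:
(−10m − (10))² = 20(m² + 1)
2m² + 5m + 2 = 0, so m = −1/2 or m = −2.
Through (10, −10) these give x + 2y = −10 and 2x + y = 10.

x + 2y = −10 and 2x + y = 10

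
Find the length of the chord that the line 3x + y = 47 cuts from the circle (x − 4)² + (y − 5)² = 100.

Centre (4, 5), r² = 100. Perpendicular distance d from centre to line = |−30| / √10 = 30/√10.
Half the chord is √(r² − d²) = √(10), so the full chord is 2√10.

2√10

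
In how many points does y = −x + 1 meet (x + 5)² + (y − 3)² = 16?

2

Centre (−5, 3), r² = 16. Distance² from centre to line = (−3)²/2 = 9/2.
Since d² < r², the line cuts the circle twice.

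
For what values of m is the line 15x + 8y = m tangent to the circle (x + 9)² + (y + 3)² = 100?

m = −329 or m = 11

The line touches the circle iff its distance from (−9, −3) is 10:
|15·(−9) + 8·(−3) − m| / √289 = 10
|m − (−159)| = 10·17, so m = 11 or m = −329.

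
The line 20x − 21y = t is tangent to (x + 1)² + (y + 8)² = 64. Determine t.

For a tangent, require d(centre, line) = r = 8.
|20·(−1) − 21·(−8) − t| / √841 = 8
|t − (148)| = 8·29, so t = 380 or t = −84.

t = −84 or t = 380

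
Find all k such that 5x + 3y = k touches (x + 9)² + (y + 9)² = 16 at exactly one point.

For a tangent, require d(centre, line) = r = 4.
|5·(−9) + 3·(−9) − k| / √34 = 4
|k − (−72)| = 4√34.

k = −72 ± 4√34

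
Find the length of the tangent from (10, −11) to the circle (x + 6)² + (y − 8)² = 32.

The centre is (−6, 8) and r = 4√2. The square of the distance from P to the centre is 256 + 361 = 617.
The tangent meets the radius at right angles, so tangent² = |PO|² − r² = 617 − 32 = 585.

3√65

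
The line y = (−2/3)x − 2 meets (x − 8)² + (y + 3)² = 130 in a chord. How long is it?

6√13

The distance from (8, −3) to the line is 13/√13, and r² = 130.
Chord = 2√(r² − d²) = 2·√(117) = 6√13.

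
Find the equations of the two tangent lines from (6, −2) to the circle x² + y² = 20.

Write the tangent as mx − y + (−2 − m·(6)) = 0 and set its distance from the centre to 2√5:
[m·(−6) − (2)]² = 20(m² + 1)
2m² + 3m − 2 = 0, so m = 1/2 or m = −2.
Through (6, −2) these give x − 2y = 10 and 2x + y = 10.

x − 2y = 10 and 2x + y = 10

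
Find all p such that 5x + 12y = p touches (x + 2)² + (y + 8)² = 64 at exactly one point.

p = −210 or p = −2

Tangency holds when the distance from the centre (−2, −8) to the line equals the radius 8:
|5·(−2) + 12·(−8) − p| / √169 = 8
|p − (−106)| = 8·13, so p = −2 or p = −210.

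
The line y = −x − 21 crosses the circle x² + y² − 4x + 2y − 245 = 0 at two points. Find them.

(−11, −10) and (−7, −14)

Substitute y = −x − 21:
2x² + 36x + 154 = 0  ⟹  x² + 18x + 77 = 0
x = −7 or x = −11, giving (−7, −14) and (−11, −10).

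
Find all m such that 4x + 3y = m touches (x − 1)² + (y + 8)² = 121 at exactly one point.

The line touches the circle iff its distance from (1, −8) is 11:
|4·1 + 3·(−8) − m| / √25 = 11
|m − (−20)| = 11·5, so m = 35 or m = −75.

m = −75 or m = 35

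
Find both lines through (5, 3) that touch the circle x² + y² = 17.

4x − y = 17 and x + 4y = 17

Let a tangent through (5, 3) have slope m. Its distance from (0, 0) must equal √17:
(−5m − (−3))² = 17(m² + 1)
4m² − 15m − 4 = 0, so m = 4 or m = −1/4.
Through (5, 3) these give 4x − y = 17 and x + 4y = 17.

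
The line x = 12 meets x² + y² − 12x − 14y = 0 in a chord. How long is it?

The line gives x = 12. Substituting into the circle:
y² − 14y = 0
y = 14 or y = 0, giving (12, 14) and (12, 0).
Chord length = distance between (12, 14) and (12, 0) = √196 = 14.

14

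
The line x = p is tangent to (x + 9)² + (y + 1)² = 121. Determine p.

p = −20 or p = 2

Tangency holds when the distance from the centre (−9, −1) to the line equals the radius 11:
|1·(−9) + 0·(−1) − p| / √1 = 11
|p − (−9)| = 11, so p = 2 or p = −20.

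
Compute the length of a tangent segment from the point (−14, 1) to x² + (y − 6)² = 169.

2√13

Centre (0, 6), r² = 169. |PO|² = (−14)² + (−5)² = 221.
By the tangent–radius right angle, tangent length = √(|PO|² − r²) = √52 = 2√13.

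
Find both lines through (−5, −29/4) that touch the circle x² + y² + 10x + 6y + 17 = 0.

x − 4y = 24 and x + 4y = −34

A line y − (−29/4) = m(x − (−5)) is tangent when its distance from (−5, −3) is √17:
[m·(0) − (17/4)]² = 17(m² + 1)
16m² − 1 = 0, so m = 1/4 or m = −1/4.
With m = 1/4: x − 4y = 24. With m = −1/4: x + 4y = −34.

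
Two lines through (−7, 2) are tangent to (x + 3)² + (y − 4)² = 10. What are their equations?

x + 3y = −1 and 3x − y = −23

A line y − (2) = m(x − (−7)) is tangent when its distance from (−3, 4) is √10:
[m·(4) − (2)]² = 10(m² + 1)
3m² − 8m − 3 = 0, so m = −1/3 or m = 3.
With m = −1/3: x + 3y = −1. With m = 3: 3x − y = −23.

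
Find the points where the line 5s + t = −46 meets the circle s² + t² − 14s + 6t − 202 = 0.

Express t = −5s − 46 and substitute into the circle:
26s² + 416s + 1638 = 0  ⟹  s² + 16s + 63 = 0
s = −7 or s = −9, giving (−7, −11) and (−9, −1).

(−9, −1) and (−7, −11)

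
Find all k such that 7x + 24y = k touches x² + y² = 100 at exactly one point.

For a tangent, require d(centre, line) = r = 10.
|7·0 + 24·0 − k| / √625 = 10
|k| = 10·25, so k = 250 or k = −250.

k = −250 or k = 250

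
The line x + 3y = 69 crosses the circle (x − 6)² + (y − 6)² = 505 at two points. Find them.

(−6, 25) and (27, 14)

Express y = (69 − x)/3 and substitute into the circle:
10x² − 210x − 1620 = 0  ⟹  x² − 21x − 162 = 0
x = 27 or x = −6, giving (27, 14) and (−6, 25).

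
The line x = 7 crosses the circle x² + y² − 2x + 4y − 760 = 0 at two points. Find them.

The line gives x = 7. Substituting into the circle:
y² + 4y − 725 = 0
y = 25 or y = −29, giving (7, 25) and (7, −29).

(7, −29) and (7, 25)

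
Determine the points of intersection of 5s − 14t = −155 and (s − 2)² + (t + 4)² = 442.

(−17, 5) and (11, 15)

From the line, t = (155 + 5s)/14. Substituting:
221s² + 1326s − 41327 = 0  ⟹  s² + 6s − 187 = 0
s = 11 or s = −17, giving (11, 15) and (−17, 5).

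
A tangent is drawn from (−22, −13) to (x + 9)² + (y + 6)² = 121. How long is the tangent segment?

Centre (−9, −6), r² = 121. |PO|² = (−13)² + (−7)² = 218.
Power of the point: PT² = |PO|² − r² = 97, so PT = √97.

√97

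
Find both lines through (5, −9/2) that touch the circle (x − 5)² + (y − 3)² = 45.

Write the tangent as mx − y + (−9/2 − m·(5)) = 0 and set its distance from the centre to 3√5:
[m·(0) − (15/2)]² = 45(m² + 1)
4m² − 1 = 0, so m = 1/2 or m = −1/2.
With m = 1/2: x − 2y = 14. With m = −1/2: x + 2y = −4.

x − 2y = 14 and x + 2y = −4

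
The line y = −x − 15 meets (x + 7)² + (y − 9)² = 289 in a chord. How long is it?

17√2

The distance from (−7, 9) to the line is 17/√2, and r² = 289.
Half the chord is √(r² − d²) = √(289/2), so the full chord is 17√2.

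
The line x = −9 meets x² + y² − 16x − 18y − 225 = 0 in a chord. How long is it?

The line gives x = −9. Substituting into the circle:
y² − 18y = 0
y = 18 or y = 0, giving (−9, 18) and (−9, 0).
|(−9, 18) − (−9, 0)| = √((0)² + (18)²) = 18.

18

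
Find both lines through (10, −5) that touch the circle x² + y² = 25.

y = −5 and 4x + 3y = 25

Let a tangent through (10, −5) have slope m. Its distance from (0, 0) must equal 5:
(−10m − (5))² = 25(m² + 1)
3m² + 4m = 0, so m = 0 or m = −4/3.
Through (10, −5) these give y = −5 and 4x + 3y = 25.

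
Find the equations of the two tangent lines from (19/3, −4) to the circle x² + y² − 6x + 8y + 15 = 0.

Let a tangent through (19/3, −4) have slope m. Its distance from (3, −4) must equal √10:
[m·(−10/3) − (0)]² = 10(m² + 1)
m² − 9 = 0, so m = 3 or m = −3.
Through (19/3, −4) these give 3x − y = 23 and 3x + y = 15.

3x − y = 23 and 3x + y = 15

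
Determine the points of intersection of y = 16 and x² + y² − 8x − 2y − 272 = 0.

(−4, 16) and (12, 16)

From the line, y = 16. Substituting:
x² − 8x − 48 = 0
x = 12 or x = −4, giving (12, 16) and (−4, 16).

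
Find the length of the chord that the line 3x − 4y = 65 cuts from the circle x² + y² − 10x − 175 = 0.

Centre (5, 0), r² = 200. Perpendicular distance d from centre to line = |−50| / √25 = 50/√25.
Half the chord is √(r² − d²) = √(100), so the full chord is 20.

20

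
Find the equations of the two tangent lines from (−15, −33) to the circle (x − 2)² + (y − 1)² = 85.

9x − 2y = −69 and 7x − 6y = 93

Let a tangent through (−15, −33) have slope m. Its distance from (2, 1) must equal √85:
(17m − (34))² = 85(m² + 1)
12m² − 68m + 63 = 0, so m = 9/2 or m = 7/6.
With m = 9/2: 9x − 2y = −69. With m = 7/6: 7x − 6y = 93.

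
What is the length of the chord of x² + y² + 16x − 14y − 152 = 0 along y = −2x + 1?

14√5

From the line, y = −2x + 1. Substituting:
5x² + 40x − 165 = 0  ⟹  x² + 8x − 33 = 0
x = 3 or x = −11, giving (3, −5) and (−11, 23).
Chord length = distance between (3, −5) and (−11, 23) = √980 = 14√5.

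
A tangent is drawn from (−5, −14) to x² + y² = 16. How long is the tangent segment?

Centre (0, 0), r² = 16. |PO|² = (−5)² + (−14)² = 221.
Power of the point: PT² = |PO|² − r² = 205, so PT = √205.

√205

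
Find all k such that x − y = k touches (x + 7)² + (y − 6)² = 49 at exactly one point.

k = −13 ± 7√2

The line touches the circle iff its distance from (−7, 6) is 7:
|1·(−7) − 1·6 − k| / √2 = 7
|k − (−13)| = 7√2.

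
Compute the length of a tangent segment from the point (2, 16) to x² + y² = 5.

With centre O = (0, 0), |OP|² = 260 and r² = 5.
The tangent meets the radius at right angles, so tangent² = |PO|² − r² = 260 − 5 = 255.

√255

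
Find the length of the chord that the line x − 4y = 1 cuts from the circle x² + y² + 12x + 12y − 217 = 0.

Substitute y = (−1 + x)/4:
17x² + 238x − 3519 = 0  ⟹  x² + 14x − 207 = 0
x = 9 or x = −23, giving (9, 2) and (−23, −6).
|(9, 2) − (−23, −6)| = √((32)² + (8)²) = 8√17.

8√17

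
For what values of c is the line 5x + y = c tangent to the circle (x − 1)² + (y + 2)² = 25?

For a tangent, require d(centre, line) = r = 5.
|5·1 + 1·(−2) − c| / √26 = 5
|c − (3)| = 5√26.

c = 3 ± 5√26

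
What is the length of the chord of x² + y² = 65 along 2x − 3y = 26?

2√13

Express y = (−26 + 2x)/3 and substitute into the circle:
13x² − 104x + 91 = 0  ⟹  x² − 8x + 7 = 0
x = 7 or x = 1, giving (7, −4) and (1, −8).
|(7, −4) − (1, −8)| = √((6)² + (4)²) = 2√13.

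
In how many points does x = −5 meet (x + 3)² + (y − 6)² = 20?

Substituting the line into the circle gives y² − 12y + 20 = 0.
Discriminant = (−12)² − 4·1·(20) = 64 > 0.
Two real roots: the line is a secant.

2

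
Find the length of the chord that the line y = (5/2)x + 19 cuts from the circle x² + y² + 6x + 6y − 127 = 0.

4√29

Express y = (38 + 5x)/2 and substitute into the circle:
29x² + 464x + 1392 = 0  ⟹  x² + 16x + 48 = 0
x = −4 or x = −12, giving (−4, 9) and (−12, −11).
Chord length = distance between (−4, 9) and (−12, −11) = √464 = 4√29.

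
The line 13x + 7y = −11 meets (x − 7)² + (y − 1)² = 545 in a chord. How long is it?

Centre (7, 1), r² = 545. Perpendicular distance d from centre to line = |109| / √218 = 109/√218.
Half the chord is √(r² − d²) = √(981/2), so the full chord is 3√218.

3√218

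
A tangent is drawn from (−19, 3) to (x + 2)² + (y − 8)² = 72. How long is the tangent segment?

Centre (−2, 8), r² = 72. |PO|² = (−17)² + (−5)² = 314.
The tangent meets the radius at right angles, so tangent² = |PO|² − r² = 314 − 72 = 242.

11√2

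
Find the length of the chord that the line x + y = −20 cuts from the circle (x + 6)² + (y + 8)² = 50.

8√2

Centre (−6, −8), r² = 50. Perpendicular distance d from centre to line = |6| / √2 = 6/√2.
Half the chord is √(r² − d²) = √(32), so the full chord is 8√2.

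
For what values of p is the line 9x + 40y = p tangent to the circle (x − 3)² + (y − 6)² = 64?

The line touches the circle iff its distance from (3, 6) is 8:
|9·3 + 40·6 − p| / √1681 = 8
|p − (267)| = 8·41, so p = 595 or p = −61.

p = −61 or p = 595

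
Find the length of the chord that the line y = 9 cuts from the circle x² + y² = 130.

14

The distance from (0, 0) to the line is 9, and r² = 130.
Chord = 2√(r² − d²) = 2·√(49) = 14.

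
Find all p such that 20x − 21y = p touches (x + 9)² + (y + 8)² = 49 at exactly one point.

The line touches the circle iff its distance from (−9, −8) is 7:
|20·(−9) − 21·(−8) − p| / √841 = 7
|p − (−12)| = 7·29, so p = 191 or p = −215.

p = −215 or p = 191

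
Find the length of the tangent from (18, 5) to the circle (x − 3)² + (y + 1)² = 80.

√181

The centre is (3, −1) and r = 4√5. The square of the distance from P to the centre is 225 + 36 = 261.
The tangent meets the radius at right angles, so tangent² = |PO|² − r² = 261 − 80 = 181.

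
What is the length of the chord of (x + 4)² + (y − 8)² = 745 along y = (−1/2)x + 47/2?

Express y = (47 − x)/2 and substitute into the circle:
5x² − 30x − 1955 = 0  ⟹  x² − 6x − 391 = 0
x = 23 or x = −17, giving (23, 12) and (−17, 32).
Chord length = distance between (23, 12) and (−17, 32) = √2000 = 20√5.

20√5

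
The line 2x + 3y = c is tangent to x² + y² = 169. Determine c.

c = ±13√13

For a tangent, require d(centre, line) = r = 13.
|2·0 + 3·0 − c| / √13 = 13
|c| = 13√13.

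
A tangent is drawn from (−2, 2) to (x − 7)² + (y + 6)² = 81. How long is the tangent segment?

Centre (7, −6), r² = 81. |PO|² = (−9)² + (8)² = 145.
Power of the point: PT² = |PO|² − r² = 64, so PT = 8.

8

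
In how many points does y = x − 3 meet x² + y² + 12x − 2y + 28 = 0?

Substituting the line into the circle gives 2x² + 4x + 43 = 0.
Discriminant = (4)² − 4·2·(43) = −328 < 0.
No real roots: the line does not meet the circle.

0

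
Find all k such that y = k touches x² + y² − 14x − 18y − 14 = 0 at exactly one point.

The line touches the circle iff its distance from (7, 9) is 12:
|0·7 + 1·9 − k| / √1 = 12
|k − (9)| = 12, so k = 21 or k = −3.

k = −3 or k = 21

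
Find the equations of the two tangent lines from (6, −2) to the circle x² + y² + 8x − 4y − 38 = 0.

Let a tangent through (6, −2) have slope m. Its distance from (−4, 2) must equal √58:
[m·(−10) − (4)]² = 58(m² + 1)
21m² + 40m − 21 = 0, so m = 3/7 or m = −7/3.
Through (6, −2) these give 3x − 7y = 32 and 7x + 3y = 36.

3x − 7y = 32 and 7x + 3y = 36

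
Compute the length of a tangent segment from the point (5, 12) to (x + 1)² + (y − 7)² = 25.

With centre O = (−1, 7), |OP|² = 61 and r² = 25.
Power of the point: PT² = |PO|² − r² = 36, so PT = 6.

6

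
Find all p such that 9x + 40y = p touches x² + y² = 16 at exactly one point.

Tangency holds when the distance from the centre (0, 0) to the line equals the radius 4:
|9·0 + 40·0 − p| / √1681 = 4
|p| = 4·41, so p = 164 or p = −164.

p = −164 or p = 164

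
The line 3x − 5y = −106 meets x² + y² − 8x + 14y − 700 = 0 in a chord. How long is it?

3√34

Centre (4, −7), r² = 765. Perpendicular distance d from centre to line = |153| / √34 = 153/√34.
Half the chord is √(r² − d²) = √(153/2), so the full chord is 3√34.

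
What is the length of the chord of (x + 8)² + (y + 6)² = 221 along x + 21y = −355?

From the line, y = (−355 − x)/21. Substituting:
442x² + 7514x − 16796 = 0  ⟹  x² + 17x − 38 = 0
x = 2 or x = −19, giving (2, −17) and (−19, −16).
|(2, −17) − (−19, −16)| = √((21)² + (−1)²) = √442.

√442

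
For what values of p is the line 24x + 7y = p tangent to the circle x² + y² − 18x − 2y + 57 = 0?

p = 98 or p = 348

The line touches the circle iff its distance from (9, 1) is 5:
|24·9 + 7·1 − p| / √625 = 5
|p − (223)| = 5·25, so p = 348 or p = 98.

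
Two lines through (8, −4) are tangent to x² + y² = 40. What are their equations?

3x + y = 20 and x − 3y = 20

Let a tangent through (8, −4) have slope m. Its distance from (0, 0) must equal 2√10:
[m·(−8) − (4)]² = 40(m² + 1)
3m² + 8m − 3 = 0, so m = −3 or m = 1/3.
With m = −3: 3x + y = 20. With m = 1/3: x − 3y = 20.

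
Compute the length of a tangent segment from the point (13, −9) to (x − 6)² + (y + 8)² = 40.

Centre (6, −8), r² = 40. |PO|² = (7)² + (−1)² = 50.
Power of the point: PT² = |PO|² − r² = 10, so PT = √10.

√10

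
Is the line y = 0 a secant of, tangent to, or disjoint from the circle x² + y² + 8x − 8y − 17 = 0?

secant

Centre (−4, 4), r² = 49. Distance² from centre to line = (4)² = 16.
Since d² < r², the line cuts the circle twice.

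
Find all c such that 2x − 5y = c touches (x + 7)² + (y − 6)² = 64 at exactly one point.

c = −44 ± 8√29

Tangency holds when the distance from the centre (−7, 6) to the line equals the radius 8:
|2·(−7) − 5·6 − c| / √29 = 8
|c − (−44)| = 8√29.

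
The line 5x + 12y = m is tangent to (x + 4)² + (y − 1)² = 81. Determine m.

m = −125 or m = 109

The line touches the circle iff its distance from (−4, 1) is 9:
|5·(−4) + 12·1 − m| / √169 = 9
|m − (−8)| = 9·13, so m = 109 or m = −125.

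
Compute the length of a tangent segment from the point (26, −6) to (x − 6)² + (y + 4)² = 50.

√354

With centre O = (6, −4), |OP|² = 404 and r² = 50.
Power of the point: PT² = |PO|² − r² = 354, so PT = √354.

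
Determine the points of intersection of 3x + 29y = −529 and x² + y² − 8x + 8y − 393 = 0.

(−12, −17) and (17, −20)

From the line, y = (−529 − 3x)/29. Substituting:
850x² − 4250x − 173400 = 0  ⟹  x² − 5x − 204 = 0
x = 17 or x = −12, giving (17, −20) and (−12, −17).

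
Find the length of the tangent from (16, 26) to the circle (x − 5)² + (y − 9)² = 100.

√310

The centre is (5, 9) and r = 10. The square of the distance from P to the centre is 121 + 289 = 410.
Power of the point: PT² = |PO|² − r² = 310, so PT = √310.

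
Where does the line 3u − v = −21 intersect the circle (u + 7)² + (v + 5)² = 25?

From the line, v = 3u + 21. Substituting:
10u² + 170u + 700 = 0  ⟹  u² + 17u + 70 = 0
u = −7 or u = −10, giving (−7, 0) and (−10, −9).

(−10, −9) and (−7, 0)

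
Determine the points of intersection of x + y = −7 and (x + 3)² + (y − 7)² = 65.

(−10, 3) and (−7, 0)

From the line, y = −x − 7. Substituting:
2x² + 34x + 140 = 0  ⟹  x² + 17x + 70 = 0
x = −7 or x = −10, giving (−7, 0) and (−10, 3).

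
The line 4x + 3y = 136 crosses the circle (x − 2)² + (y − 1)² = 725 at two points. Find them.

(16, 24) and (28, 8)

Substitute y = (136 − 4x)/3:
25x² − 1100x + 11200 = 0  ⟹  x² − 44x + 448 = 0
x = 28 or x = 16, giving (28, 8) and (16, 24).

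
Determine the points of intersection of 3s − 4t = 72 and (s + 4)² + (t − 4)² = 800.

Express t = (−72 + 3s)/4 and substitute into the circle:
25s² − 400s − 4800 = 0  ⟹  s² − 16s − 192 = 0
s = 24 or s = −8, giving (24, 0) and (−8, −24).

(−8, −24) and (24, 0)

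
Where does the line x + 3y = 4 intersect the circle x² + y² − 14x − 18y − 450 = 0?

(−17, 7) and (25, −7)

From the line, y = (4 − x)/3. Substituting:
10x² − 80x − 4250 = 0  ⟹  x² − 8x − 425 = 0
x = 25 or x = −17, giving (25, −7) and (−17, 7).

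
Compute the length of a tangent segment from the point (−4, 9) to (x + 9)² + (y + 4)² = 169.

Centre (−9, −4), r² = 169. |PO|² = (5)² + (13)² = 194.
Power of the point: PT² = |PO|² − r² = 25, so PT = 5.

5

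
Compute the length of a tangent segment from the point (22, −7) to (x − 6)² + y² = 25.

2√70

With centre O = (6, 0), |OP|² = 305 and r² = 25.
The tangent meets the radius at right angles, so tangent² = |PO|² − r² = 305 − 25 = 280.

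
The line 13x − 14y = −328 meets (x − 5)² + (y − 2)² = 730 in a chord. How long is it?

Substitute y = (328 + 13x)/14:
365x² + 5840x − 48180 = 0  ⟹  x² + 16x − 132 = 0
x = 6 or x = −22, giving (6, 29) and (−22, 3).
|(6, 29) − (−22, 3)| = √((28)² + (26)²) = 2√365.

2√365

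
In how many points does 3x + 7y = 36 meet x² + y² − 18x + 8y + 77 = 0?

0

Centre (9, −4), r² = 20. Distance² from centre to line = (−37)²/58 = 1369/58.
Since d² > r², the line lies outside the circle.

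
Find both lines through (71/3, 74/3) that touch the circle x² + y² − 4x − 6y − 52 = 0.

Let a tangent through (71/3, 74/3) have slope m. Its distance from (2, 3) must equal √65:
[m·(−65/3) − (−65/3)]² = 65(m² + 1)
28m² − 65m + 28 = 0, so m = 7/4 or m = 4/7.
Through (71/3, 74/3) these give 7x − 4y = 67 and 4x − 7y = −78.

7x − 4y = 67 and 4x − 7y = −78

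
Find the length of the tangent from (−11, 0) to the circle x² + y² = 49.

6√2

The centre is (0, 0) and r = 7. The square of the distance from P to the centre is 121 + 0 = 121.
The tangent meets the radius at right angles, so tangent² = |PO|² − r² = 121 − 49 = 72.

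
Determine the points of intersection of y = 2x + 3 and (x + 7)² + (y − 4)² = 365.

(−9, −15) and (7, 17)

From the line, y = 2x + 3. Substituting:
5x² + 10x − 315 = 0  ⟹  x² + 2x − 63 = 0
x = 7 or x = −9, giving (7, 17) and (−9, −15).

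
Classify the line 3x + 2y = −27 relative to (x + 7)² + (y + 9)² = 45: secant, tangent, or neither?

Substituting the line into the circle gives 13x² + 110x + 97 = 0.
Δ = 12100 − 5044 = 7056.
Two real roots: the line is a secant.

secant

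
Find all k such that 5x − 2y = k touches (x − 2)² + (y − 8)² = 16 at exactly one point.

k = −6 ± 4√29

Tangency holds when the distance from the centre (2, 8) to the line equals the radius 4:
|5·2 − 2·8 − k| / √29 = 4
|k − (−6)| = 4√29.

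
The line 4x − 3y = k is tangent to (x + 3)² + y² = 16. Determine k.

k = −32 or k = 8

Tangency holds when the distance from the centre (−3, 0) to the line equals the radius 4:
|4·(−3) − 3·0 − k| / √25 = 4
|k − (−12)| = 4·5, so k = 8 or k = −32.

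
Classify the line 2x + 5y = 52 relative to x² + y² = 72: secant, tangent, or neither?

Substituting the line into the circle gives 29x² − 208x + 904 = 0.
Discriminant = (−208)² − 4·29·(904) = −61600 < 0.
No real roots: the line does not meet the circle.

neither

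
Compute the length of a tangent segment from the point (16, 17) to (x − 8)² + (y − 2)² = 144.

√145

With centre O = (8, 2), |OP|² = 289 and r² = 144.
The tangent meets the radius at right angles, so tangent² = |PO|² − r² = 289 − 144 = 145.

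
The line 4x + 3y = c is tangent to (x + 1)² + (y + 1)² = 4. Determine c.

For a tangent, require d(centre, line) = r = 2.
|4·(−1) + 3·(−1) − c| / √25 = 2
|c − (−7)| = 2·5, so c = 3 or c = −17.

c = −17 or c = 3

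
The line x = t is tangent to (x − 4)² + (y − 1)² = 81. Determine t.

t = −5 or t = 13

The line touches the circle iff its distance from (4, 1) is 9:
|1·4 + 0·1 − t| / √1 = 9
|t − (4)| = 9, so t = 13 or t = −5.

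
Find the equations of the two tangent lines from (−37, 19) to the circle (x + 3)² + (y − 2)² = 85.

Write the tangent as mx − y + (19 − m·(−37)) = 0 and set its distance from the centre to √85:
[m·(34) − (−17)]² = 85(m² + 1)
63m² + 68m + 12 = 0, so m = −2/9 or m = −6/7.
With m = −2/9: 2x + 9y = 97. With m = −6/7: 6x + 7y = −89.

2x + 9y = 97 and 6x + 7y = −89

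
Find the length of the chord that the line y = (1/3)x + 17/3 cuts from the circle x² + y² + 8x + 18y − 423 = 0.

12√10

The distance from (−4, −9) to the line is 40/√10, and r² = 520.
Chord = 2√(r² − d²) = 2·√(360) = 12√10.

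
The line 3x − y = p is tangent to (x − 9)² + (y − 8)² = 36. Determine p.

p = 19 ± 6√10

Tangency holds when the distance from the centre (9, 8) to the line equals the radius 6:
|3·9 − 1·8 − p| / √10 = 6
|p − (19)| = 6√10.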